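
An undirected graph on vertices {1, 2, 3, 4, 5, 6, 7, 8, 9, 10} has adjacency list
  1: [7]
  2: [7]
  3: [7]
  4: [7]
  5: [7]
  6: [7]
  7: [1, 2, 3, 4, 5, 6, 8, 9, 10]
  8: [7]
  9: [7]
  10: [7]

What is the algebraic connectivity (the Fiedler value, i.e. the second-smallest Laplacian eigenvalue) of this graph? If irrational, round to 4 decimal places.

1

Reading degrees in the order [1, 2, 3, 4, 5, 6, 7, 8, 9, 10] gives [1, 1, 1, 1, 1, 1, 9, 1, 1, 1]; set D = diag(1, 1, 1, 1, 1, 1, 9, 1, 1, 1) and form L = D - A. The sorted Laplacian eigenvalues are [0, 1, 1, 1, 1, 1, 1, 1, 1, 10]; the algebraic connectivity is the second entry, 1. By the matrix-tree theorem the graph has (1/10) * product of the nonzero eigenvalues = 1 spanning tree.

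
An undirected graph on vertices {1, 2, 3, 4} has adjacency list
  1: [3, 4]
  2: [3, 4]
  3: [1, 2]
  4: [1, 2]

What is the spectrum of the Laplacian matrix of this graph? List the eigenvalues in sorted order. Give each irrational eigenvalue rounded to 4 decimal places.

[0, 2, 2, 4]

Reading degrees in the order [1, 2, 3, 4] gives [2, 2, 2, 2]; set D = diag(2, 2, 2, 2) and form L = D - A. The multiplicity of 0 as a Laplacian eigenvalue equals the number of connected components. The single zero eigenvalue shows the graph is connected. The eigenvalues sum to 8, which equals trace(L) = 2|E|.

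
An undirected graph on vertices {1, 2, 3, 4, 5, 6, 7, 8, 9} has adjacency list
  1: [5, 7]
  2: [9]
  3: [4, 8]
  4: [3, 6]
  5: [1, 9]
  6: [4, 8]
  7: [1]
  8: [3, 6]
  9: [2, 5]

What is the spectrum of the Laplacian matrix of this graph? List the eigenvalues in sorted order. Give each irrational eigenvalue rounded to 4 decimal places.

With the vertex order [1, 2, 3, 4, 5, 6, 7, 8, 9], the degrees are [2, 1, 2, 2, 2, 2, 1, 2, 2], giving D = diag(2, 1, 2, 2, 2, 2, 1, 2, 2) and L = D - A. Diagonalising L (or applying a numerical eigensolver to the 9x9 matrix) gives the spectrum above. The 2 zero eigenvalues correspond to the 2 connected components. The largest eigenvalue, 4, is at most the vertex count 9. The eigenvalues sum to 16, which equals trace(L) = 2|E|.

[0, 0, 0.3820, 1.3820, 2, 2, 2.6180, 3.6180, 4]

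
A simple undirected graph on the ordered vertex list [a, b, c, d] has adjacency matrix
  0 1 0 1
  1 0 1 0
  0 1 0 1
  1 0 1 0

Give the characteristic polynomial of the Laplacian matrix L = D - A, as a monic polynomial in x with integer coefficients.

Each diagonal entry of L is the vertex degree and each off-diagonal entry is -1 where an edge is present, 0 otherwise; in the order [a, b, c, d] the diagonal is [2, 2, 2, 2]. L has integer entries, so p(x) = det(xI - L) has integer coefficients. Expanding the determinant yields x^4 - 8x^3 + 20x^2 - 16x. The constant term is 0 because L is singular (the all-ones vector lies in its kernel). By the matrix-tree theorem the graph has (1/4) * product of the nonzero eigenvalues = 4 spanning trees. The eigenvalues sum to 8, which equals trace(L) = 2|E|.

x^4 - 8x^3 + 20x^2 - 16x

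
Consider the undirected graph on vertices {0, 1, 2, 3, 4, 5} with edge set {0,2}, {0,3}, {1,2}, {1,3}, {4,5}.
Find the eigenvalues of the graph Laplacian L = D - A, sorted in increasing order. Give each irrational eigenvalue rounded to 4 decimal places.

Reading degrees in the order [0, 1, 2, 3, 4, 5] gives [2, 2, 2, 2, 1, 1]; set D = diag(2, 2, 2, 2, 1, 1) and form L = D - A. The multiplicity of 0 as a Laplacian eigenvalue equals the number of connected components. The 2 zero eigenvalues correspond to the 2 connected components.

[0, 0, 2, 2, 2, 4]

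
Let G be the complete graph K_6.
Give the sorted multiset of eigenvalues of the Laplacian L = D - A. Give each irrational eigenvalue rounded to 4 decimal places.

[0, 6, 6, 6, 6, 6]

The graph has 6 vertices and degree multiset [5, 5, 5, 5, 5, 5]; D is the diagonal matrix of degrees and L = D - A. The multiplicity of 0 as a Laplacian eigenvalue equals the number of connected components. The eigenvalues sum to 30, which equals trace(L) = 2|E|.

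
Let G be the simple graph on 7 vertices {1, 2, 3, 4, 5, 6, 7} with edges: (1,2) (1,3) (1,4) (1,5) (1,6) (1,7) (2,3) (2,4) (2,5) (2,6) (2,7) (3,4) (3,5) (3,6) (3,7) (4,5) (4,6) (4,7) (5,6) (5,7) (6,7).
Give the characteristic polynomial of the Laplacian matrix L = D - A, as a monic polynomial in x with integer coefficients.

x^7 - 42x^6 + 735x^5 - 6860x^4 + 36015x^3 - 100842x^2 + 117649x

Each diagonal entry of L is the vertex degree and each off-diagonal entry is -1 where an edge is present, 0 otherwise; in the order [1, 2, 3, 4, 5, 6, 7] the diagonal is [6, 6, 6, 6, 6, 6, 6]. L has integer entries, so p(x) = det(xI - L) has integer coefficients. Expanding the determinant yields x^7 - 42x^6 + 735x^5 - 6860x^4 + 36015x^3 - 100842x^2 + 117649x. The constant term is 0 because L is singular (the all-ones vector lies in its kernel). By the matrix-tree theorem the graph has (1/7) * product of the nonzero eigenvalues = 16807 spanning trees. There is one zero in the spectrum, matching the 1 component.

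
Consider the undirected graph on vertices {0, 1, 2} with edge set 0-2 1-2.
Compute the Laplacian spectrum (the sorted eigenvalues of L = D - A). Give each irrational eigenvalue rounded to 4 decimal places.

With the vertex order [0, 1, 2], the degrees are [1, 1, 2], giving D = diag(1, 1, 2) and L = D - A. L is symmetric positive semidefinite, so every eigenvalue is real and nonnegative. The single zero eigenvalue shows the graph is connected. The largest eigenvalue, 3, is at most the vertex count 3.

[0, 1, 3]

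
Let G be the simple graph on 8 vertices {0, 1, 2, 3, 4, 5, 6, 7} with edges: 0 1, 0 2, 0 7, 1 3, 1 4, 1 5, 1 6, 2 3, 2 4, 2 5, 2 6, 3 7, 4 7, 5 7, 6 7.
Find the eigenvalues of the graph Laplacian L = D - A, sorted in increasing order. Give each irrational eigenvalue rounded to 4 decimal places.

[0, 3, 3, 3, 3, 5, 5, 8]

With the vertex order [0, 1, 2, 3, 4, 5, 6, 7], the degrees are [3, 5, 5, 3, 3, 3, 3, 5], giving D = diag(3, 5, 5, 3, 3, 3, 3, 5) and L = D - A. Diagonalising L (or applying a numerical eigensolver to the 8x8 matrix) gives the spectrum above. The single zero eigenvalue shows the graph is connected.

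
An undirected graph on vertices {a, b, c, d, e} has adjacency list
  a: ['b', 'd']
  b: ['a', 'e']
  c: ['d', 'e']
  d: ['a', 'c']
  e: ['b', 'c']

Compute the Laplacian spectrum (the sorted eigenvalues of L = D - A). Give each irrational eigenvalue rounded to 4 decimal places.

[0, 1.3820, 1.3820, 3.6180, 3.6180]

With the vertex order [a, b, c, d, e], the degrees are [2, 2, 2, 2, 2], giving D = diag(2, 2, 2, 2, 2) and L = D - A. Diagonalising L (or applying a numerical eigensolver to the 5x5 matrix) gives the spectrum above. The eigenvalues sum to 10, which equals trace(L) = 2|E|.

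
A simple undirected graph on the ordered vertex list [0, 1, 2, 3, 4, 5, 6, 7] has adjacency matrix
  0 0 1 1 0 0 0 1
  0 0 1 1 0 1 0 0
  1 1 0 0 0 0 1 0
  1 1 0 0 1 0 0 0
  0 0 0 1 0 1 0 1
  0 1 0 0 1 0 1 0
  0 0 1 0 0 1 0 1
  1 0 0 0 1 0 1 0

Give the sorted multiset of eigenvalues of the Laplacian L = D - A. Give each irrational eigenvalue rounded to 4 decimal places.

Each diagonal entry of L is the vertex degree and each off-diagonal entry is -1 where an edge is present, 0 otherwise; in the order [0, 1, 2, 3, 4, 5, 6, 7] the diagonal is [3, 3, 3, 3, 3, 3, 3, 3]. Since every row of L sums to 0, the all-ones vector is in the kernel and 0 is an eigenvalue.

[0, 2, 2, 2, 4, 4, 4, 6]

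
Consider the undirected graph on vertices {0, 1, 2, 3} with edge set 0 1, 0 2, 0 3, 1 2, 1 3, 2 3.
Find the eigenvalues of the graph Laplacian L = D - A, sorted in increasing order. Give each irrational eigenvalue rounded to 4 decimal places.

Reading degrees in the order [0, 1, 2, 3] gives [3, 3, 3, 3]; set D = diag(3, 3, 3, 3) and form L = D - A. The multiplicity of 0 as a Laplacian eigenvalue equals the number of connected components. The single zero eigenvalue shows the graph is connected. The eigenvalues sum to 12, which equals trace(L) = 2|E|. By the matrix-tree theorem the graph has (1/4) * product of the nonzero eigenvalues = 16 spanning trees.

[0, 4, 4, 4]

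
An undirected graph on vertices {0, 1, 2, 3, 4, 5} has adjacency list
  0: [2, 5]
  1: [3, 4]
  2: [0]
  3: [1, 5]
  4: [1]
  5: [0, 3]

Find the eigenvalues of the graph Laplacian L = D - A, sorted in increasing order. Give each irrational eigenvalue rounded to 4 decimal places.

With the vertex order [0, 1, 2, 3, 4, 5], the degrees are [2, 2, 1, 2, 1, 2], giving D = diag(2, 2, 1, 2, 1, 2) and L = D - A. Diagonalising L (or applying a numerical eigensolver to the 6x6 matrix) gives the spectrum above. There is one zero in the spectrum, matching the 1 component. The eigenvalues sum to 10, which equals trace(L) = 2|E|.

[0, 0.2679, 1, 2, 3, 3.7321]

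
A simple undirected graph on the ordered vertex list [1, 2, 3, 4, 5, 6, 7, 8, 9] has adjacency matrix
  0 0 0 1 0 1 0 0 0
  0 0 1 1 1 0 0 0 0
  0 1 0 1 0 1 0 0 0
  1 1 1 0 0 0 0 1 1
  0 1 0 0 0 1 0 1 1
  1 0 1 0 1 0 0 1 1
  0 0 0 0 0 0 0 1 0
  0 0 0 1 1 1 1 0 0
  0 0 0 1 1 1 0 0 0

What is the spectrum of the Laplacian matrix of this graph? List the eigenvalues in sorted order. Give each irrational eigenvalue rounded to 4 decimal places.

[0, 0.8025, 1.8774, 2.3419, 3.5035, 3.7497, 4.5592, 6.0554, 7.1105]

Reading degrees in the order [1, 2, 3, 4, 5, 6, 7, 8, 9] gives [2, 3, 3, 5, 4, 5, 1, 4, 3]; set D = diag(2, 3, 3, 5, 4, 5, 1, 4, 3) and form L = D - A. L is symmetric positive semidefinite, so every eigenvalue is real and nonnegative. The single zero eigenvalue shows the graph is connected.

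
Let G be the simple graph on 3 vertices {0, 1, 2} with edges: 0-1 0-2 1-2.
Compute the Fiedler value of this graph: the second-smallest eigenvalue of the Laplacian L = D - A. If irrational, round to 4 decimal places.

Reading degrees in the order [0, 1, 2] gives [2, 2, 2]; set D = diag(2, 2, 2) and form L = D - A. Computing the eigenvalues of L and sorting gives [0, 3, 3]. The Fiedler value lambda_2 = 3 is strictly positive, so the graph is connected. By the matrix-tree theorem the graph has (1/3) * product of the nonzero eigenvalues = 3 spanning trees. There is one zero in the spectrum, matching the 1 component.

3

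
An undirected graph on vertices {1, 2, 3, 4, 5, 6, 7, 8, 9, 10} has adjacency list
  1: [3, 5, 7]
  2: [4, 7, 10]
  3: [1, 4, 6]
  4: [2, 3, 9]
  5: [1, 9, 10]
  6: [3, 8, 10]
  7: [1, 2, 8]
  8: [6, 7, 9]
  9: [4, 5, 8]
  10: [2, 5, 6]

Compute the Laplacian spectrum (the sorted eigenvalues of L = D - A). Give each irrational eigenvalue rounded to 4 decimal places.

[0, 2, 2, 2, 2, 2, 5, 5, 5, 5]

With the vertex order [1, 2, 3, 4, 5, 6, 7, 8, 9, 10], the degrees are [3, 3, 3, 3, 3, 3, 3, 3, 3, 3], giving D = diag(3, 3, 3, 3, 3, 3, 3, 3, 3, 3) and L = D - A. The multiplicity of 0 as a Laplacian eigenvalue equals the number of connected components. The single zero eigenvalue shows the graph is connected. There is one zero in the spectrum, matching the 1 component.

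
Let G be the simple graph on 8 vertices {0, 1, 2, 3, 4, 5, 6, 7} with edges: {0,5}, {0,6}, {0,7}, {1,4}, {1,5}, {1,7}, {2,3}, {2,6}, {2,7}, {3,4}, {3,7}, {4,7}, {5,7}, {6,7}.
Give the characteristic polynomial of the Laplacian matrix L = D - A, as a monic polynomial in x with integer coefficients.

x^8 - 28x^7 + 322x^6 - 1974x^5 + 6965x^4 - 14126x^3 + 15225x^2 - 6728x

Each diagonal entry of L is the vertex degree and each off-diagonal entry is -1 where an edge is present, 0 otherwise; in the order [0, 1, 2, 3, 4, 5, 6, 7] the diagonal is [3, 3, 3, 3, 3, 3, 3, 7]. Computing det(xI - L) by cofactor expansion (or equivalently via sum-over-permutations) gives x^8 - 28x^7 + 322x^6 - 1974x^5 + 6965x^4 - 14126x^3 + 15225x^2 - 6728x. Since p(0) = det(-L) = 0, x divides p(x). The largest eigenvalue, 8, is at most the vertex count 8.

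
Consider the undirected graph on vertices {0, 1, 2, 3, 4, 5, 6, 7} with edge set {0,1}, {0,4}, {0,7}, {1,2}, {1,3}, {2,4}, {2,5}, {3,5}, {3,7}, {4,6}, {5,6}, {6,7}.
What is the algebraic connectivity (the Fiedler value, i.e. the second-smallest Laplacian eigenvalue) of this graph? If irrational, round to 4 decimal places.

2

With the vertex order [0, 1, 2, 3, 4, 5, 6, 7], the degrees are [3, 3, 3, 3, 3, 3, 3, 3], giving D = diag(3, 3, 3, 3, 3, 3, 3, 3) and L = D - A. Computing the eigenvalues of L and sorting gives [0, 2, 2, 2, 4, 4, 4, 6]. The Fiedler value lambda_2 = 2 is strictly positive, so the graph is connected. The largest eigenvalue, 6, is at most the vertex count 8.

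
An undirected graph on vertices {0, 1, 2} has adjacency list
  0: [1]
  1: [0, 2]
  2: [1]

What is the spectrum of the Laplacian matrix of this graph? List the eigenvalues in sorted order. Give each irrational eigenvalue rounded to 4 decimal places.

[0, 1, 3]

With the vertex order [0, 1, 2], the degrees are [1, 2, 1], giving D = diag(1, 2, 1) and L = D - A. L is symmetric positive semidefinite, so every eigenvalue is real and nonnegative. By the matrix-tree theorem the graph has (1/3) * product of the nonzero eigenvalues = 1 spanning tree. The largest eigenvalue, 3, is at most the vertex count 3.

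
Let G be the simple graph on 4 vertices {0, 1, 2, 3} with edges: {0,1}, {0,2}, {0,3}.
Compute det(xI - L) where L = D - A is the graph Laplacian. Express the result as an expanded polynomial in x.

Each diagonal entry of L is the vertex degree and each off-diagonal entry is -1 where an edge is present, 0 otherwise; in the order [0, 1, 2, 3] the diagonal is [3, 1, 1, 1]. L has integer entries, so p(x) = det(xI - L) has integer coefficients. Expanding the determinant yields x^4 - 6x^3 + 9x^2 - 4x. The constant term is 0 because L is singular (the all-ones vector lies in its kernel). The largest eigenvalue, 4, is at most the vertex count 4.

x^4 - 6x^3 + 9x^2 - 4x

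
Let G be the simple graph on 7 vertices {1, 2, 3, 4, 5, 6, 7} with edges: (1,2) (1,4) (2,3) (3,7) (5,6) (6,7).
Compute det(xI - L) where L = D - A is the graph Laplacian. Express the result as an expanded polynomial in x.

With the vertex order [1, 2, 3, 4, 5, 6, 7], the degrees are [2, 2, 2, 1, 1, 2, 2], giving D = diag(2, 2, 2, 1, 1, 2, 2) and L = D - A. Computing det(xI - L) by cofactor expansion (or equivalently via sum-over-permutations) gives x^7 - 12x^6 + 55x^5 - 120x^4 + 126x^3 - 56x^2 + 7x. Since p(0) = det(-L) = 0, x divides p(x).

x^7 - 12x^6 + 55x^5 - 120x^4 + 126x^3 - 56x^2 + 7x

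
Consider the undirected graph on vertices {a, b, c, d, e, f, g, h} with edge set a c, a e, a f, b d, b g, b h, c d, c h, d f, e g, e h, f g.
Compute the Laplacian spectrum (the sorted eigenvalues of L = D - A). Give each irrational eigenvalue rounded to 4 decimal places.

[0, 2, 2, 2, 4, 4, 4, 6]

With the vertex order [a, b, c, d, e, f, g, h], the degrees are [3, 3, 3, 3, 3, 3, 3, 3], giving D = diag(3, 3, 3, 3, 3, 3, 3, 3) and L = D - A. The multiplicity of 0 as a Laplacian eigenvalue equals the number of connected components. The single zero eigenvalue shows the graph is connected. There is one zero in the spectrum, matching the 1 component.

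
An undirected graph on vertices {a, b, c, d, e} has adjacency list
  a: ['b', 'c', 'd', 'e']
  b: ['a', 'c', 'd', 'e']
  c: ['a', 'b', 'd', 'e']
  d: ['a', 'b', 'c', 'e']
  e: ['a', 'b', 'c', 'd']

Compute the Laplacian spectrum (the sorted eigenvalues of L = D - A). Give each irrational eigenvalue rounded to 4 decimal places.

[0, 5, 5, 5, 5]

With the vertex order [a, b, c, d, e], the degrees are [4, 4, 4, 4, 4], giving D = diag(4, 4, 4, 4, 4) and L = D - A. The multiplicity of 0 as a Laplacian eigenvalue equals the number of connected components.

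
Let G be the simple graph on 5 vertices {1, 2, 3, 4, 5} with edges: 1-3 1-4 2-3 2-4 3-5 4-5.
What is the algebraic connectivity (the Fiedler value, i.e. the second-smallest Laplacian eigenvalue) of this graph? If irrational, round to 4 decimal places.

2

Each diagonal entry of L is the vertex degree and each off-diagonal entry is -1 where an edge is present, 0 otherwise; in the order [1, 2, 3, 4, 5] the diagonal is [2, 2, 3, 3, 2]. The smallest Laplacian eigenvalue is always 0. The next one, lambda_2 = 2, measures how hard the graph is to disconnect: larger values mean better connectivity. By the matrix-tree theorem the graph has (1/5) * product of the nonzero eigenvalues = 12 spanning trees.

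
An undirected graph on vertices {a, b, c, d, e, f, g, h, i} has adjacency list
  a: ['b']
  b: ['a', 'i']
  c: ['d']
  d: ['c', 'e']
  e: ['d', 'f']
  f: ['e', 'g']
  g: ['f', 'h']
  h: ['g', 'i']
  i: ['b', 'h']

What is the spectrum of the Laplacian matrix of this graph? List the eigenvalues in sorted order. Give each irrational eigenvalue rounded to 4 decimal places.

With the vertex order [a, b, c, d, e, f, g, h, i], the degrees are [1, 2, 1, 2, 2, 2, 2, 2, 2], giving D = diag(1, 2, 1, 2, 2, 2, 2, 2, 2) and L = D - A. The multiplicity of 0 as a Laplacian eigenvalue equals the number of connected components. The eigenvalues sum to 16, which equals trace(L) = 2|E|.

[0, 0.1206, 0.4679, 1, 1.6527, 2.3473, 3, 3.5321, 3.8794]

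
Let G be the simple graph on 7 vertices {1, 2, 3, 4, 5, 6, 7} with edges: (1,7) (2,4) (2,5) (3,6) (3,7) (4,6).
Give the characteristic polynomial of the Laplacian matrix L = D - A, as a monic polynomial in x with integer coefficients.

x^7 - 12x^6 + 55x^5 - 120x^4 + 126x^3 - 56x^2 + 7x

With the vertex order [1, 2, 3, 4, 5, 6, 7], the degrees are [1, 2, 2, 2, 1, 2, 2], giving D = diag(1, 2, 2, 2, 1, 2, 2) and L = D - A. Computing det(xI - L) by cofactor expansion (or equivalently via sum-over-permutations) gives x^7 - 12x^6 + 55x^5 - 120x^4 + 126x^3 - 56x^2 + 7x. The constant term is 0 because L is singular (the all-ones vector lies in its kernel). By the matrix-tree theorem the graph has (1/7) * product of the nonzero eigenvalues = 1 spanning tree. The eigenvalues sum to 12, which equals trace(L) = 2|E|.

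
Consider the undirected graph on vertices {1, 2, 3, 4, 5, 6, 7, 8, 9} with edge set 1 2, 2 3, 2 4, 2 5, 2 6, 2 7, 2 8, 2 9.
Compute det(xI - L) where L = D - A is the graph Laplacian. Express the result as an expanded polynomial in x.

x^9 - 16x^8 + 84x^7 - 224x^6 + 350x^5 - 336x^4 + 196x^3 - 64x^2 + 9x

With the vertex order [1, 2, 3, 4, 5, 6, 7, 8, 9], the degrees are [1, 8, 1, 1, 1, 1, 1, 1, 1], giving D = diag(1, 8, 1, 1, 1, 1, 1, 1, 1) and L = D - A. The eigenvalues of L are [0, 1, 1, 1, 1, 1, 1, 1, 9]; the characteristic polynomial is the product of (x - lambda_i), which multiplies out to x^9 - 16x^8 + 84x^7 - 224x^6 + 350x^5 - 336x^4 + 196x^3 - 64x^2 + 9x. The constant term is 0 because L is singular (the all-ones vector lies in its kernel). The largest eigenvalue, 9, is at most the vertex count 9.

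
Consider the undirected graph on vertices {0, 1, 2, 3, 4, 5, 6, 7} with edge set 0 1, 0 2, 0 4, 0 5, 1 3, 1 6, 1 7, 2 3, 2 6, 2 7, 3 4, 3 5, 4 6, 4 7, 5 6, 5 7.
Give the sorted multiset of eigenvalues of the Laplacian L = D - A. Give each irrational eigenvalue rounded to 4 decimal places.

[0, 4, 4, 4, 4, 4, 4, 8]

Each diagonal entry of L is the vertex degree and each off-diagonal entry is -1 where an edge is present, 0 otherwise; in the order [0, 1, 2, 3, 4, 5, 6, 7] the diagonal is [4, 4, 4, 4, 4, 4, 4, 4]. Diagonalising L (or applying a numerical eigensolver to the 8x8 matrix) gives the spectrum above. The single zero eigenvalue shows the graph is connected. By the matrix-tree theorem the graph has (1/8) * product of the nonzero eigenvalues = 4096 spanning trees. The eigenvalues sum to 32, which equals trace(L) = 2|E|.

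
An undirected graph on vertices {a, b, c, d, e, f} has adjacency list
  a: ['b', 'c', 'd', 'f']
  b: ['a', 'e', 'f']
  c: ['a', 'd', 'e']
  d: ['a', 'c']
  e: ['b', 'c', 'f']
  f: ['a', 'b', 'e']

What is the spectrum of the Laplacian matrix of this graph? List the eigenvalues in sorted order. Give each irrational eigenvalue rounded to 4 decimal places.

Each diagonal entry of L is the vertex degree and each off-diagonal entry is -1 where an edge is present, 0 otherwise; in the order [a, b, c, d, e, f] the diagonal is [4, 3, 3, 2, 3, 3]. Since every row of L sums to 0, the all-ones vector is in the kernel and 0 is an eigenvalue. There is one zero in the spectrum, matching the 1 component.

[0, 1.4384, 3, 4, 4, 5.5616]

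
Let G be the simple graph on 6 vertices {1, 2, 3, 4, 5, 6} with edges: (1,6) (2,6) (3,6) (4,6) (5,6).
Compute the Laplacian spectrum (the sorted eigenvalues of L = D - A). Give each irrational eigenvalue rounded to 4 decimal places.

[0, 1, 1, 1, 1, 6]

Each diagonal entry of L is the vertex degree and each off-diagonal entry is -1 where an edge is present, 0 otherwise; in the order [1, 2, 3, 4, 5, 6] the diagonal is [1, 1, 1, 1, 1, 5]. Diagonalising L (or applying a numerical eigensolver to the 6x6 matrix) gives the spectrum above. The single zero eigenvalue shows the graph is connected. By the matrix-tree theorem the graph has (1/6) * product of the nonzero eigenvalues = 1 spanning tree.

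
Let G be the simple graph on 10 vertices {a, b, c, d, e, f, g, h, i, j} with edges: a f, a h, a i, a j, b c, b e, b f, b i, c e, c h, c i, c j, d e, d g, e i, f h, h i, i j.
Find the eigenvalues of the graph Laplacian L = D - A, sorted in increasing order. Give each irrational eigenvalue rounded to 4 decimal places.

With the vertex order [a, b, c, d, e, f, g, h, i, j], the degrees are [4, 4, 5, 2, 4, 3, 1, 4, 6, 3], giving D = diag(4, 4, 5, 2, 4, 3, 1, 4, 6, 3) and L = D - A. Diagonalising L (or applying a numerical eigensolver to the 10x10 matrix) gives the spectrum above. There is one zero in the spectrum, matching the 1 component. The largest eigenvalue, 7.2336, is at most the vertex count 10.

[0, 0.3761, 2.0559, 2.4719, 2.9783, 4.0171, 4.9029, 5.4433, 6.5208, 7.2336]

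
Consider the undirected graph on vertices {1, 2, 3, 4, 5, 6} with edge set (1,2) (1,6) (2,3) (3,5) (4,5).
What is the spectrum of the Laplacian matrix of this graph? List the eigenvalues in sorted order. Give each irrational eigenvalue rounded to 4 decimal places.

[0, 0.2679, 1, 2, 3, 3.7321]

Reading degrees in the order [1, 2, 3, 4, 5, 6] gives [2, 2, 2, 1, 2, 1]; set D = diag(2, 2, 2, 1, 2, 1) and form L = D - A. The multiplicity of 0 as a Laplacian eigenvalue equals the number of connected components. By the matrix-tree theorem the graph has (1/6) * product of the nonzero eigenvalues = 1 spanning tree.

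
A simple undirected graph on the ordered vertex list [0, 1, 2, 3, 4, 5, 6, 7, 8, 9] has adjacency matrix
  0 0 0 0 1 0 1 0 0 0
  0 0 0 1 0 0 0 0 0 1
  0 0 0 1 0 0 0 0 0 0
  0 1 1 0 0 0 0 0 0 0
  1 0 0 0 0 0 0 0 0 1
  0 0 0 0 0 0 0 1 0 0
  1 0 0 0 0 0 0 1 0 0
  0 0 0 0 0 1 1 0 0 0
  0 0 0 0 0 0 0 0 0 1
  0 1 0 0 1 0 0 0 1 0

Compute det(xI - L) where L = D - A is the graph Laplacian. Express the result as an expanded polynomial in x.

x^10 - 18x^9 + 135x^8 - 548x^7 + 1309x^6 - 1874x^5 + 1568x^4 - 712x^3 + 150x^2 - 10x

Each diagonal entry of L is the vertex degree and each off-diagonal entry is -1 where an edge is present, 0 otherwise; in the order [0, 1, 2, 3, 4, 5, 6, 7, 8, 9] the diagonal is [2, 2, 1, 2, 2, 1, 2, 2, 1, 3]. Computing det(xI - L) by cofactor expansion (or equivalently via sum-over-permutations) gives x^10 - 18x^9 + 135x^8 - 548x^7 + 1309x^6 - 1874x^5 + 1568x^4 - 712x^3 + 150x^2 - 10x. The constant term is 0 because L is singular (the all-ones vector lies in its kernel). The largest eigenvalue, 4.3721, is at most the vertex count 10.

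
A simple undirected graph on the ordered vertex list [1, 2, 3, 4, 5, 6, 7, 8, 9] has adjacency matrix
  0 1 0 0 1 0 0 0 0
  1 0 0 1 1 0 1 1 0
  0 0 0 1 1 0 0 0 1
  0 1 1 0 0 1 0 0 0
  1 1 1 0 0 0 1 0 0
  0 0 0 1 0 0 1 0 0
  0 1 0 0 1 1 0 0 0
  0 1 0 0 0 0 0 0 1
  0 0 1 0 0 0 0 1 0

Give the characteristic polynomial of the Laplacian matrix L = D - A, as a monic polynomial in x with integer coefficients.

x^9 - 26x^8 + 283x^7 - 1680x^6 + 5933x^5 - 12724x^4 + 16122x^3 - 10986x^2 + 3069x

Reading degrees in the order [1, 2, 3, 4, 5, 6, 7, 8, 9] gives [2, 5, 3, 3, 4, 2, 3, 2, 2]; set D = diag(2, 5, 3, 3, 4, 2, 3, 2, 2) and form L = D - A. Computing det(xI - L) by cofactor expansion (or equivalently via sum-over-permutations) gives x^9 - 26x^8 + 283x^7 - 1680x^6 + 5933x^5 - 12724x^4 + 16122x^3 - 10986x^2 + 3069x. The constant term is 0 because L is singular (the all-ones vector lies in its kernel). The largest eigenvalue, 6.3732, is at most the vertex count 9.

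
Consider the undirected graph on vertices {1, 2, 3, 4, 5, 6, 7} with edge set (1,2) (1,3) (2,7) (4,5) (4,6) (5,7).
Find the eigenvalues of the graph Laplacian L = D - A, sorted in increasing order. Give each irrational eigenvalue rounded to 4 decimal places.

[0, 0.1981, 0.7530, 1.5550, 2.4450, 3.2470, 3.8019]

Reading degrees in the order [1, 2, 3, 4, 5, 6, 7] gives [2, 2, 1, 2, 2, 1, 2]; set D = diag(2, 2, 1, 2, 2, 1, 2) and form L = D - A. The multiplicity of 0 as a Laplacian eigenvalue equals the number of connected components. There is one zero in the spectrum, matching the 1 component. The largest eigenvalue, 3.8019, is at most the vertex count 7.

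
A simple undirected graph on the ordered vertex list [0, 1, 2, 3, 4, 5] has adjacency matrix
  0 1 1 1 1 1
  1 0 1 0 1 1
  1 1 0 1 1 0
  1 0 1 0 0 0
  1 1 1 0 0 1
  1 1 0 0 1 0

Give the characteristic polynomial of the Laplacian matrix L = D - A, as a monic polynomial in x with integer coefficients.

x^6 - 22x^5 + 188x^4 - 774x^3 + 1517x^2 - 1110x

Reading degrees in the order [0, 1, 2, 3, 4, 5] gives [5, 4, 4, 2, 4, 3]; set D = diag(5, 4, 4, 2, 4, 3) and form L = D - A. Computing det(xI - L) by cofactor expansion (or equivalently via sum-over-permutations) gives x^6 - 22x^5 + 188x^4 - 774x^3 + 1517x^2 - 1110x. Since p(0) = det(-L) = 0, x divides p(x). There is one zero in the spectrum, matching the 1 component.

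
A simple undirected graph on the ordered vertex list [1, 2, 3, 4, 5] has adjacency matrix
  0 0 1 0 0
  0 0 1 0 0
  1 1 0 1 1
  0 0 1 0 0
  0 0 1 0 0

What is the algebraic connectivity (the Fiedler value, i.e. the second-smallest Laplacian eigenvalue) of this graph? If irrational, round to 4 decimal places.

Each diagonal entry of L is the vertex degree and each off-diagonal entry is -1 where an edge is present, 0 otherwise; in the order [1, 2, 3, 4, 5] the diagonal is [1, 1, 4, 1, 1]. The sorted Laplacian eigenvalues are [0, 1, 1, 1, 5]; the algebraic connectivity is the second entry, 1. There is one zero in the spectrum, matching the 1 component. The largest eigenvalue, 5, is at most the vertex count 5.

1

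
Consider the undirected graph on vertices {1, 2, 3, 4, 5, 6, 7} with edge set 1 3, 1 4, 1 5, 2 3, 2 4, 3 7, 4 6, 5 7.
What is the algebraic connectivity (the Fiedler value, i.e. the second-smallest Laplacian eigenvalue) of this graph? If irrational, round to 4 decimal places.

0.6086

Reading degrees in the order [1, 2, 3, 4, 5, 6, 7] gives [3, 2, 3, 3, 2, 1, 2]; set D = diag(3, 2, 3, 3, 2, 1, 2) and form L = D - A. Computing the eigenvalues of L and sorting gives [0, 0.6086, 1.3820, 2.2271, 3, 3.6180, 5.1642]. The Fiedler value lambda_2 = 0.6086 is strictly positive, so the graph is connected. The largest eigenvalue, 5.1642, is at most the vertex count 7. There is one zero in the spectrum, matching the 1 component.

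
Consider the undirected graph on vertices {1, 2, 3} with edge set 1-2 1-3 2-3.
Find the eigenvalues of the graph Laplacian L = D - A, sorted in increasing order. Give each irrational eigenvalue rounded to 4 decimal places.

[0, 3, 3]

With the vertex order [1, 2, 3], the degrees are [2, 2, 2], giving D = diag(2, 2, 2) and L = D - A. The multiplicity of 0 as a Laplacian eigenvalue equals the number of connected components. The single zero eigenvalue shows the graph is connected. The largest eigenvalue, 3, is at most the vertex count 3.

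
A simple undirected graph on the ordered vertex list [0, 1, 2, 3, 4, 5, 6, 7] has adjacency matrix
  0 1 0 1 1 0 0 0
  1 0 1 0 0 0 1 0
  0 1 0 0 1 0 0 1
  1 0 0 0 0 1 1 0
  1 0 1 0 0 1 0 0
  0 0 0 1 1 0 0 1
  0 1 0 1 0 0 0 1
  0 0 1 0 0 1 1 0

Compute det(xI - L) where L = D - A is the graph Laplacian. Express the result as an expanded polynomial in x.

Reading degrees in the order [0, 1, 2, 3, 4, 5, 6, 7] gives [3, 3, 3, 3, 3, 3, 3, 3]; set D = diag(3, 3, 3, 3, 3, 3, 3, 3) and form L = D - A. The eigenvalues of L are [0, 2, 2, 2, 4, 4, 4, 6]; the characteristic polynomial is the product of (x - lambda_i), which multiplies out to x^8 - 24x^7 + 240x^6 - 1296x^5 + 4080x^4 - 7488x^3 + 7424x^2 - 3072x. Since p(0) = det(-L) = 0, x divides p(x).

x^8 - 24x^7 + 240x^6 - 1296x^5 + 4080x^4 - 7488x^3 + 7424x^2 - 3072x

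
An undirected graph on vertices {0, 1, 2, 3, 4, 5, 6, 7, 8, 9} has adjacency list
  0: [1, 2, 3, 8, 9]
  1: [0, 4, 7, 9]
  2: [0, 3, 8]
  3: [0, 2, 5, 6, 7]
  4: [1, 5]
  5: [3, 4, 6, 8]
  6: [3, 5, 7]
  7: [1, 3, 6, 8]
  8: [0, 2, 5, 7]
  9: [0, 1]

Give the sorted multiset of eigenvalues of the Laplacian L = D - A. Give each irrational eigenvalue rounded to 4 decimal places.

[0, 1.3698, 1.5746, 2.3617, 3.4845, 3.9483, 5, 5.2862, 5.7070, 7.2678]

Each diagonal entry of L is the vertex degree and each off-diagonal entry is -1 where an edge is present, 0 otherwise; in the order [0, 1, 2, 3, 4, 5, 6, 7, 8, 9] the diagonal is [5, 4, 3, 5, 2, 4, 3, 4, 4, 2]. L is symmetric positive semidefinite, so every eigenvalue is real and nonnegative. The largest eigenvalue, 7.2678, is at most the vertex count 10. There is one zero in the spectrum, matching the 1 component.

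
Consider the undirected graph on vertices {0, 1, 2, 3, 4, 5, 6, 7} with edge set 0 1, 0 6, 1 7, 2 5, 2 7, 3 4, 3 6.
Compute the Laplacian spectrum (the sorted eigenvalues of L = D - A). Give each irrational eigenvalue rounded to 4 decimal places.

[0, 0.1522, 0.5858, 1.2346, 2, 2.7654, 3.4142, 3.8478]

Each diagonal entry of L is the vertex degree and each off-diagonal entry is -1 where an edge is present, 0 otherwise; in the order [0, 1, 2, 3, 4, 5, 6, 7] the diagonal is [2, 2, 2, 2, 1, 1, 2, 2]. Diagonalising L (or applying a numerical eigensolver to the 8x8 matrix) gives the spectrum above. There is one zero in the spectrum, matching the 1 component. By the matrix-tree theorem the graph has (1/8) * product of the nonzero eigenvalues = 1 spanning tree.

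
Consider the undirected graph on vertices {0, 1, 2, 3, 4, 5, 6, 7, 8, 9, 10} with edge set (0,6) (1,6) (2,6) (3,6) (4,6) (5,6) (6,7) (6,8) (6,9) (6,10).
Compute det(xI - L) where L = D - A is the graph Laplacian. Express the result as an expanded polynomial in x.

x^11 - 20x^10 + 135x^9 - 480x^8 + 1050x^7 - 1512x^6 + 1470x^5 - 960x^4 + 405x^3 - 100x^2 + 11x

Reading degrees in the order [0, 1, 2, 3, 4, 5, 6, 7, 8, 9, 10] gives [1, 1, 1, 1, 1, 1, 10, 1, 1, 1, 1]; set D = diag(1, 1, 1, 1, 1, 1, 10, 1, 1, 1, 1) and form L = D - A. L has integer entries, so p(x) = det(xI - L) has integer coefficients. Expanding the determinant yields x^11 - 20x^10 + 135x^9 - 480x^8 + 1050x^7 - 1512x^6 + 1470x^5 - 960x^4 + 405x^3 - 100x^2 + 11x. The constant term is 0 because L is singular (the all-ones vector lies in its kernel). The eigenvalues sum to 20, which equals trace(L) = 2|E|.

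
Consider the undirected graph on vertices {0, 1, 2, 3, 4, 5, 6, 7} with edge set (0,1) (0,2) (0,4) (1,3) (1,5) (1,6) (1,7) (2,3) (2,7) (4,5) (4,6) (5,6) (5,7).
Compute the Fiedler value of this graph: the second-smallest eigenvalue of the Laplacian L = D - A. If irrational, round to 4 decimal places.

1.3249

Reading degrees in the order [0, 1, 2, 3, 4, 5, 6, 7] gives [3, 5, 3, 2, 3, 4, 3, 3]; set D = diag(3, 5, 3, 2, 3, 4, 3, 3) and form L = D - A. Computing the eigenvalues of L and sorting gives [0, 1.3249, 2.4384, 2.4608, 4, 4, 5.2143, 6.5616]. The Fiedler value lambda_2 = 1.3249 is strictly positive, so the graph is connected.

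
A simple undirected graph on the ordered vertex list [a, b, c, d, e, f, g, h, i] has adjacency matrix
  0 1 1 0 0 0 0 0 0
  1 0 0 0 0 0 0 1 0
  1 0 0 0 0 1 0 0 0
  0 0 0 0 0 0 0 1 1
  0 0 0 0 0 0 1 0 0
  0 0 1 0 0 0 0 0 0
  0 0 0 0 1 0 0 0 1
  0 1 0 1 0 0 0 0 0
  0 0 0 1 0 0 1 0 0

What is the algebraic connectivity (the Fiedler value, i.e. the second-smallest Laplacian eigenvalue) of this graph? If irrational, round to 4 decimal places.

Each diagonal entry of L is the vertex degree and each off-diagonal entry is -1 where an edge is present, 0 otherwise; in the order [a, b, c, d, e, f, g, h, i] the diagonal is [2, 2, 2, 2, 1, 1, 2, 2, 2]. The smallest Laplacian eigenvalue is always 0. The next one, lambda_2 = 0.1206, measures how hard the graph is to disconnect: larger values mean better connectivity. The largest eigenvalue, 3.8794, is at most the vertex count 9.

0.1206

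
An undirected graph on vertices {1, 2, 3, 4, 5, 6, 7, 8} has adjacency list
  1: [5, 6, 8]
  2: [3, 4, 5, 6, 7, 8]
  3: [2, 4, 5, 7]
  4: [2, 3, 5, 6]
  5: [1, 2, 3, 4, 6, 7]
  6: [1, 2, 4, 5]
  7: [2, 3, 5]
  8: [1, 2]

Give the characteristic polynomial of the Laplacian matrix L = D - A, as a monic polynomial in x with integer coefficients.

x^8 - 32x^7 + 425x^6 - 3026x^5 + 12423x^4 - 29264x^3 + 36400x^2 - 18288x

With the vertex order [1, 2, 3, 4, 5, 6, 7, 8], the degrees are [3, 6, 4, 4, 6, 4, 3, 2], giving D = diag(3, 6, 4, 4, 6, 4, 3, 2) and L = D - A. L has integer entries, so p(x) = det(xI - L) has integer coefficients. Expanding the determinant yields x^8 - 32x^7 + 425x^6 - 3026x^5 + 12423x^4 - 29264x^3 + 36400x^2 - 18288x. Since p(0) = det(-L) = 0, x divides p(x). The largest eigenvalue, 7.2865, is at most the vertex count 8.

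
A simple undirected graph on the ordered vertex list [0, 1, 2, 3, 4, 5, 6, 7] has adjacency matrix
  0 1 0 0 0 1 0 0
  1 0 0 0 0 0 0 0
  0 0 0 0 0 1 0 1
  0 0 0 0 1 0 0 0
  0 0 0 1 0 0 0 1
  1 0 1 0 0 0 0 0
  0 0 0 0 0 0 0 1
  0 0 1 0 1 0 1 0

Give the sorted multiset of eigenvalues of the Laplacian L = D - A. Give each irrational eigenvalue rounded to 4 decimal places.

[0, 0.1864, 0.5858, 1, 2, 2.4707, 3.4142, 4.3429]

Reading degrees in the order [0, 1, 2, 3, 4, 5, 6, 7] gives [2, 1, 2, 1, 2, 2, 1, 3]; set D = diag(2, 1, 2, 1, 2, 2, 1, 3) and form L = D - A. L is symmetric positive semidefinite, so every eigenvalue is real and nonnegative. The largest eigenvalue, 4.3429, is at most the vertex count 8.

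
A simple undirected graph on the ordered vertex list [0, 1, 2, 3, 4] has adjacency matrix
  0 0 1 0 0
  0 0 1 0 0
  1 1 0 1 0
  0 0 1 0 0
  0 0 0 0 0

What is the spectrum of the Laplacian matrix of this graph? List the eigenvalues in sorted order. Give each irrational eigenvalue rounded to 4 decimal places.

[0, 0, 1, 1, 4]

Reading degrees in the order [0, 1, 2, 3, 4] gives [1, 1, 3, 1, 0]; set D = diag(1, 1, 3, 1, 0) and form L = D - A. The multiplicity of 0 as a Laplacian eigenvalue equals the number of connected components. The 2 zero eigenvalues correspond to the 2 connected components. The eigenvalues sum to 6, which equals trace(L) = 2|E|.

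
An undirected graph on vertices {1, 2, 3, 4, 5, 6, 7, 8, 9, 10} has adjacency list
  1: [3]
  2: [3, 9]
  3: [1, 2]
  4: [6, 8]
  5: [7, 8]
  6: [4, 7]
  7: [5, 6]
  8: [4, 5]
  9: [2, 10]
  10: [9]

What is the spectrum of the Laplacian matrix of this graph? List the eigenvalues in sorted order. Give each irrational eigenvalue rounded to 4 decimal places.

Reading degrees in the order [1, 2, 3, 4, 5, 6, 7, 8, 9, 10] gives [1, 2, 2, 2, 2, 2, 2, 2, 2, 1]; set D = diag(1, 2, 2, 2, 2, 2, 2, 2, 2, 1) and form L = D - A. Since every row of L sums to 0, the all-ones vector is in the kernel and 0 is an eigenvalue. The 2 zero eigenvalues correspond to the 2 connected components. The largest eigenvalue, 3.6180, is at most the vertex count 10. There are 2 zeros in the spectrum, matching the 2 components.

[0, 0, 0.3820, 1.3820, 1.3820, 1.3820, 2.6180, 3.6180, 3.6180, 3.6180]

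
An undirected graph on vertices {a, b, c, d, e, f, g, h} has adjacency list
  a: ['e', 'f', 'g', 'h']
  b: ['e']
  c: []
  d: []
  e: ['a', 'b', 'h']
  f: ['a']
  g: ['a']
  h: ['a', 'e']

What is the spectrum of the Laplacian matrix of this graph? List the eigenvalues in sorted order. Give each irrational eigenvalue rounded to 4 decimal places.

[0, 0, 0, 0.6314, 1, 1.4738, 3.7877, 5.1071]

Reading degrees in the order [a, b, c, d, e, f, g, h] gives [4, 1, 0, 0, 3, 1, 1, 2]; set D = diag(4, 1, 0, 0, 3, 1, 1, 2) and form L = D - A. Since every row of L sums to 0, the all-ones vector is in the kernel and 0 is an eigenvalue. The 3 zero eigenvalues correspond to the 3 connected components. There are 3 zeros in the spectrum, matching the 3 components. The eigenvalues sum to 12, which equals trace(L) = 2|E|.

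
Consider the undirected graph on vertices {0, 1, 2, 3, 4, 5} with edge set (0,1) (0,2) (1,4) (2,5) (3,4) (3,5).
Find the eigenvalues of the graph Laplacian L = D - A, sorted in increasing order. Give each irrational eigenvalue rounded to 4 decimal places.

[0, 1, 1, 3, 3, 4]

With the vertex order [0, 1, 2, 3, 4, 5], the degrees are [2, 2, 2, 2, 2, 2], giving D = diag(2, 2, 2, 2, 2, 2) and L = D - A. The multiplicity of 0 as a Laplacian eigenvalue equals the number of connected components. By the matrix-tree theorem the graph has (1/6) * product of the nonzero eigenvalues = 6 spanning trees.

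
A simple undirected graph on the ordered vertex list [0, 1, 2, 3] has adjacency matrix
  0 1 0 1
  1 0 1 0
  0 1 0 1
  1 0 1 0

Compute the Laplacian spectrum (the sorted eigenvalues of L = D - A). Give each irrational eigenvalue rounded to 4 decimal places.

Each diagonal entry of L is the vertex degree and each off-diagonal entry is -1 where an edge is present, 0 otherwise; in the order [0, 1, 2, 3] the diagonal is [2, 2, 2, 2]. Diagonalising L (or applying a numerical eigensolver to the 4x4 matrix) gives the spectrum above. The single zero eigenvalue shows the graph is connected. By the matrix-tree theorem the graph has (1/4) * product of the nonzero eigenvalues = 4 spanning trees.

[0, 2, 2, 4]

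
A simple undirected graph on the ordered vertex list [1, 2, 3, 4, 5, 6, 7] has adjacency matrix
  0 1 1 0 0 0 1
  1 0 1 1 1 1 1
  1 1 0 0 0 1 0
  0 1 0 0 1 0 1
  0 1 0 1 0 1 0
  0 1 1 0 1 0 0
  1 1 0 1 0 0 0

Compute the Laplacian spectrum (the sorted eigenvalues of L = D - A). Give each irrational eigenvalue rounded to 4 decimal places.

Each diagonal entry of L is the vertex degree and each off-diagonal entry is -1 where an edge is present, 0 otherwise; in the order [1, 2, 3, 4, 5, 6, 7] the diagonal is [3, 6, 3, 3, 3, 3, 3]. The multiplicity of 0 as a Laplacian eigenvalue equals the number of connected components. The single zero eigenvalue shows the graph is connected. The largest eigenvalue, 7, is at most the vertex count 7.

[0, 2, 2, 4, 4, 5, 7]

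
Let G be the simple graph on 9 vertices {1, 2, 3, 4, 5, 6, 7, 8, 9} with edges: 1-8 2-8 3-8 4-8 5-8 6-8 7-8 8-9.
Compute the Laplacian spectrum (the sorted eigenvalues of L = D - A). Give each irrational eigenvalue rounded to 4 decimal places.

[0, 1, 1, 1, 1, 1, 1, 1, 9]

Each diagonal entry of L is the vertex degree and each off-diagonal entry is -1 where an edge is present, 0 otherwise; in the order [1, 2, 3, 4, 5, 6, 7, 8, 9] the diagonal is [1, 1, 1, 1, 1, 1, 1, 8, 1]. The multiplicity of 0 as a Laplacian eigenvalue equals the number of connected components. The single zero eigenvalue shows the graph is connected. The eigenvalues sum to 16, which equals trace(L) = 2|E|.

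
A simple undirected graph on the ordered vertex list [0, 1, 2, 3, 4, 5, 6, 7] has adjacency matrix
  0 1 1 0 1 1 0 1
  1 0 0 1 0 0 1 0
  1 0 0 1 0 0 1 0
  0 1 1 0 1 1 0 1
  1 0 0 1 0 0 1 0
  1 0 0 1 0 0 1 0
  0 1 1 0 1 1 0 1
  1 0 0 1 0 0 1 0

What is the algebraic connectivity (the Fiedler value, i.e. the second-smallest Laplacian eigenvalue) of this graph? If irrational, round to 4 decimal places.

Each diagonal entry of L is the vertex degree and each off-diagonal entry is -1 where an edge is present, 0 otherwise; in the order [0, 1, 2, 3, 4, 5, 6, 7] the diagonal is [5, 3, 3, 5, 3, 3, 5, 3]. Computing the eigenvalues of L and sorting gives [0, 3, 3, 3, 3, 5, 5, 8]. The Fiedler value lambda_2 = 3 is strictly positive, so the graph is connected. By the matrix-tree theorem the graph has (1/8) * product of the nonzero eigenvalues = 2025 spanning trees.

3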